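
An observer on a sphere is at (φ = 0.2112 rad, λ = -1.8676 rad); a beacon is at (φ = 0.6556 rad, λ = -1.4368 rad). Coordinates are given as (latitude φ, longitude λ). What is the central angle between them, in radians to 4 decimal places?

In radians: φ₁ = 0.2112, φ₂ = 0.6556, Δλ = 24.683° = 0.4308 rad.
Haversine: a = sin²(Δφ/2) + cos φ₁ cos φ₂ sin²(Δλ/2) = 0.0486 + (0.9778)(0.7927)(0.0457) = 0.08397.
Central angle c = 2·arcsin(√a) = 0.58800 rad.
So the angular separation is 0.5880 rad.

0.5880 rad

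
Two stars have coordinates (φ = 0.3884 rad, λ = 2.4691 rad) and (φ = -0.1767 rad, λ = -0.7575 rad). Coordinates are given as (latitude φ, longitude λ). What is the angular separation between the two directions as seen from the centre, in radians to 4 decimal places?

With latitudes φ₁ = 22.254°, φ₂ = -10.124° and longitude difference Δλ = 175.129°:
cos c = sin φ₁ sin φ₂ + cos φ₁ cos φ₂ cos Δλ = (0.3787)(-0.1758) + (0.9255)(0.9844)(-0.9964) = -0.97439,
so c = arccos(-0.97439) = 2.91477 rad.
So the angular separation is 2.9148 rad.

2.9148 rad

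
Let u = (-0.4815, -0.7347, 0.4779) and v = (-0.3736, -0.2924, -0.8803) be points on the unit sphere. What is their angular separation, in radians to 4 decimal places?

1.5968 rad

u·v = -0.0260; |u| = 1.0000, |v| = 1.0000.
cos θ = (u·v)/(|u||v|) = -0.0260, so θ = 1.5968 rad.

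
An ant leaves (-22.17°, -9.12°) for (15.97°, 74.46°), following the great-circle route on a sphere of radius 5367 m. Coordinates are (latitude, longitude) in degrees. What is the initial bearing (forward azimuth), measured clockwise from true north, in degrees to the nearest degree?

With φ₁ = -0.3869, φ₂ = 0.2787, Δλ = 1.4587 rad, the forward-azimuth formula gives
θ = atan2( sin Δλ cos φ₂ , cos φ₁ sin φ₂ − sin φ₁ cos φ₂ cos Δλ ) = atan2(0.9554, 0.2954) = 72.82°.
So the initial bearing is 73°.

73°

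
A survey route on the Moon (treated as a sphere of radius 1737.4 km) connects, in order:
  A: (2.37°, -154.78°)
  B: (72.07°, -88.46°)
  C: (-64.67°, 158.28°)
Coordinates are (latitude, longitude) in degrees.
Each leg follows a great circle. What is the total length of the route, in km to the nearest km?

Leg A→B: central angle 1.4072 rad, distance 2444.8 km.
Leg B→C: central angle 2.7189 rad, distance 4723.8 km.
Total: 2444.8 + 4723.8 ≈ 7169 km.

7169 km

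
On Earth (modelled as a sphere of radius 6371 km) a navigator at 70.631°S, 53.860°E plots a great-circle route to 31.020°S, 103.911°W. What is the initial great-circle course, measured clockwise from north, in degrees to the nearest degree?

199°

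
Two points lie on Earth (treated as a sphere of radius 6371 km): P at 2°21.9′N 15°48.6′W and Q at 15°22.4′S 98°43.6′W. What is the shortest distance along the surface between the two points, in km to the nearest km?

9319 km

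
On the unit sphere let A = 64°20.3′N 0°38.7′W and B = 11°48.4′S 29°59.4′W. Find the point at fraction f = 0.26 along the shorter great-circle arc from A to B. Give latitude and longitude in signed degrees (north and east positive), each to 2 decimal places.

The central angle between A and B is δ = 1.3846 rad.
With f = 0.26, the slerp weights are sin((1−f)δ)/sin δ = 0.8695 and sin(fδ)/sin δ = 0.3585.
Weighted sum of the unit vectors: (0.8695)·(0.4330,-0.0049,0.9014) + (0.3585)·(0.8478,-0.4893,-0.2046) = (0.6805, -0.1796, 0.7104).
Converting back: φ = atan2(z, √(x²+y²)) = 45.27°, λ = atan2(y, x) = -14.79°.

45.27°, -14.79°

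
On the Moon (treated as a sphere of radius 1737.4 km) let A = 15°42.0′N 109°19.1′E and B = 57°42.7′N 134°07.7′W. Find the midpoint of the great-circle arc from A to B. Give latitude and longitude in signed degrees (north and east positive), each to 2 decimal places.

52.14°, 142.75°

The central angle between A and B is δ = 1.5719 rad.
With f = 0.5, the slerp weights are sin((1−f)δ)/sin δ = 0.7075 and sin(fδ)/sin δ = 0.7075.
Weighted sum of the unit vectors: (0.7075)·(-0.3185,0.9085,0.2706) + (0.7075)·(-0.3719,-0.3834,0.8454) = (-0.4885, 0.3715, 0.7896).
Converting back: φ = atan2(z, √(x²+y²)) = 52.14°, λ = atan2(y, x) = 142.75°.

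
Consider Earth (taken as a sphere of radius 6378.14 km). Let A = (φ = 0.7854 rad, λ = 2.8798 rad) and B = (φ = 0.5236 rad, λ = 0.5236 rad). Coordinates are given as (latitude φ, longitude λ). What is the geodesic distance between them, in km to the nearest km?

Let φ₁ = 0.7854 rad, φ₂ = 0.5236 rad, and Δλ = -2.3562 rad.
cos c = sin φ₁ sin φ₂ + cos φ₁ cos φ₂ cos Δλ = (0.7071)(0.5000) + (0.7071)(0.8660)(-0.7071) = -0.07946,
so c = arccos(-0.07946) = 1.65034 rad.
Distance = R·c = 6378.14 × 1.6503 ≈ 10526 km.

10526 km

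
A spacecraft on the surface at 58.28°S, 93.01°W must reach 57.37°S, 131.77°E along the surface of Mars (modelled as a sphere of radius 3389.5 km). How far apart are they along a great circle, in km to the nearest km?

With latitudes φ₁ = -58.280°, φ₂ = -57.370° and longitude difference Δλ = -135.220°:
cos c = sin φ₁ sin φ₂ + cos φ₁ cos φ₂ cos Δλ = (-0.8506)(-0.8422) + (0.5258)(0.5392)(-0.7098) = 0.51514,
so c = arccos(0.51514) = 1.02963 rad.
Distance = R·c = 3389.5 × 1.0296 ≈ 3490 km.

3490 km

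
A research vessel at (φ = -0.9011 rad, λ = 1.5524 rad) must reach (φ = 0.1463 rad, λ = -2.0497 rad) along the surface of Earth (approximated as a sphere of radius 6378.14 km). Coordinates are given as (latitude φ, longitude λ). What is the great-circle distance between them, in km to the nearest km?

Let φ₁ = -0.9011 rad, φ₂ = 0.1463 rad, and Δλ = 2.6811 rad.
Haversine: a = sin²(Δφ/2) + cos φ₁ cos φ₂ sin²(Δλ/2) = 0.2501 + (0.6207)(0.9893)(0.9479) = 0.83222.
Central angle c = 2·arcsin(√a) = 2.29753 rad.
Distance = R·c = 6378.14 × 2.2975 ≈ 14654 km.

14654 km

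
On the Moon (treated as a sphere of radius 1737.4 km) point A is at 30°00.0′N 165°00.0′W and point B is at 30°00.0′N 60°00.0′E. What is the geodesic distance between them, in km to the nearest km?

Let φ₁ = 0.5236 rad, φ₂ = 0.5236 rad, and Δλ = -2.3562 rad.
Haversine: a = sin²(Δφ/2) + cos φ₁ cos φ₂ sin²(Δλ/2) = 0.0000 + (0.8660)(0.8660)(0.8536) = 0.64017.
Central angle c = 2·arcsin(√a) = 1.85493 rad.
Distance = R·c = 1737.4 × 1.8549 ≈ 3223 km.

3223 km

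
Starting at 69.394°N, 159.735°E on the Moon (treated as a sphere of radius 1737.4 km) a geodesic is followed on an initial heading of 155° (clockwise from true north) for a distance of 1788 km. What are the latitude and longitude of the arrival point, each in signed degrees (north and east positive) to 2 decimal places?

12.08°, -178.53°

Angular distance δ = d/R = 1788/1737.4 = 1.02912 rad; initial bearing θ = 2.7053 rad.
sin φ₂ = sin φ₁ cos δ + cos φ₁ sin δ cos θ = (0.9360)(0.5156) + (0.3519)(0.8568)(-0.9063) = 0.2093, so φ₂ = 12.08°.
Δλ = atan2(sin θ sin δ cos φ₁, cos δ − sin φ₁ sin φ₂) = atan2(0.1274, 0.3197) = 21.735°.
λ₂ = 159.735° + 21.735° = 181.47° → -178.53° after wrapping to (−180°, 180°].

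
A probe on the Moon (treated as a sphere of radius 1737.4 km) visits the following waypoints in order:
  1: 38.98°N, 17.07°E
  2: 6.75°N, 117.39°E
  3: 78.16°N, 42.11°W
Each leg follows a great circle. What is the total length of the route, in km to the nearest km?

Leg 1→2: central angle 1.6352 rad, distance 2841.0 km.
Leg 2→3: central angle 1.6467 rad, distance 2861.0 km.
Total: 2841.0 + 2861.0 ≈ 5702 km.

5702 km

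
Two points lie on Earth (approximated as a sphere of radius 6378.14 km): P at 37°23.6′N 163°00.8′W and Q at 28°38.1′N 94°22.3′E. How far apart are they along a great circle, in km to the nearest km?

9131 km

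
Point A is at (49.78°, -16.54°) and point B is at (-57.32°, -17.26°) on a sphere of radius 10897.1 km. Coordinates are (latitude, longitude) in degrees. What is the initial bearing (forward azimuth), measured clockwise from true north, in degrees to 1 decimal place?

180.4°

Δλ = -0.720° = -0.0126 rad.
y = sin Δλ · cos φ₂ = (-0.0126)(0.5399) = -0.0068
x = cos φ₁ sin φ₂ − sin φ₁ cos φ₂ cos Δλ = (0.6457)(-0.8417) − (0.7636)(0.5399)(0.9999) = -0.9558
θ = atan2(y, x) = -179.59°; adding 360° gives 180.4°.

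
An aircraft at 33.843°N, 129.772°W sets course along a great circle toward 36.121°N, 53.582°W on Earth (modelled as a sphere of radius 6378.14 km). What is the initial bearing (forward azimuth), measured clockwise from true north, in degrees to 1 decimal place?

Δλ = 76.190° = 1.3298 rad.
y = sin Δλ · cos φ₂ = (0.9711)(0.8078) = 0.7844
x = cos φ₁ sin φ₂ − sin φ₁ cos φ₂ cos Δλ = (0.8306)(0.5895) − (0.5569)(0.8078)(0.2387) = 0.3822
θ = atan2(y, x) = 64.02°, so the bearing is 64.0°.

64.0°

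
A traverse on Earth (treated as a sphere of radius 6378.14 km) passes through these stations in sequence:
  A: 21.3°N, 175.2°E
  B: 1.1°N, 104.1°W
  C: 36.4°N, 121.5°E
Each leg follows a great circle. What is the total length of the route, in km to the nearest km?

22756 km

Leg A→B: central angle 1.4126 rad, distance 9009.9 km.
Leg B→C: central angle 2.1551 rad, distance 13745.8 km.
Total: 9009.9 + 13745.8 ≈ 22756 km.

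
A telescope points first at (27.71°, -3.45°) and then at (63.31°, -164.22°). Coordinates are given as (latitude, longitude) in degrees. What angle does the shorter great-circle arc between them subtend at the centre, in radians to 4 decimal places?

1.5308 rad

In radians: φ₁ = 0.4836, φ₂ = 1.1050, Δλ = -160.770° = -2.8060 rad.
cos c = sin φ₁ sin φ₂ + cos φ₁ cos φ₂ cos Δλ = (0.4650)(0.8934) + (0.8853)(0.4492)(-0.9442) = 0.03999,
so c = arccos(0.03999) = 1.53080 rad.
So the angular separation is 1.5308 rad.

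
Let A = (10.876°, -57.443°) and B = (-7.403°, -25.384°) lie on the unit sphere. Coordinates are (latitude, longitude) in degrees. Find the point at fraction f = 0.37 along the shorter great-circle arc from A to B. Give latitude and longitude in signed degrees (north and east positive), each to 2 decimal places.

Central angle δ = 0.6418 rad. Interpolating on the sphere with fraction f = 0.37:
P = [sin((1−f)δ)·A + sin(fδ)·B] / sin δ = 0.6572·A + 0.3930·B in Cartesian coordinates,
giving P = (0.6994, -0.7110, 0.0734), i.e. latitude 4.21°, longitude -45.47°.

4.21°, -45.47°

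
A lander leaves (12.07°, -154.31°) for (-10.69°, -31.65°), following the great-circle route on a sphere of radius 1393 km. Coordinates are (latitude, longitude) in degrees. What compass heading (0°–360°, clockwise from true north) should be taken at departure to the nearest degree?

95°

Δλ = 122.660° = 2.1408 rad.
y = sin Δλ · cos φ₂ = (0.8419)(0.9826) = 0.8273
x = cos φ₁ sin φ₂ − sin φ₁ cos φ₂ cos Δλ = (0.9779)(-0.1855) − (0.2091)(0.9826)(-0.5397) = -0.0705
θ = atan2(y, x) = 94.87°, so the bearing is 95°.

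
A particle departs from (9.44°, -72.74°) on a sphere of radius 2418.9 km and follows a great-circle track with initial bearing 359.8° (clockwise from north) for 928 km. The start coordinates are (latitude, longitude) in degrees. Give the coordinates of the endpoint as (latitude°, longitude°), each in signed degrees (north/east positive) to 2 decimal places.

Angular distance δ = d/R = 928/2418.9 = 0.38365 rad; initial bearing θ = 6.2797 rad.
sin φ₂ = sin φ₁ cos δ + cos φ₁ sin δ cos θ = (0.1640)(0.9273) + (0.9865)(0.3743)(1.0000) = 0.5213, so φ₂ = 31.42°.
Δλ = atan2(sin θ sin δ cos φ₁, cos δ − sin φ₁ sin φ₂) = atan2(-0.0013, 0.8418) = -0.088°.
λ₂ = -72.740° − 0.088° = -72.83°.

31.42°, -72.83°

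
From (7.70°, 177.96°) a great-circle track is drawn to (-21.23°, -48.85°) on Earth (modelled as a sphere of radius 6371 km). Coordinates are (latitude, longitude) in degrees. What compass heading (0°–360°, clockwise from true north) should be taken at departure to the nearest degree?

With φ₁ = 0.1344, φ₂ = -0.3705, Δλ = 2.3246 rad, the forward-azimuth formula gives
θ = atan2( sin Δλ cos φ₂ , cos φ₁ sin φ₂ − sin φ₁ cos φ₂ cos Δλ ) = atan2(0.6796, -0.2734) = 111.91°.
So the initial bearing is 112°.

112°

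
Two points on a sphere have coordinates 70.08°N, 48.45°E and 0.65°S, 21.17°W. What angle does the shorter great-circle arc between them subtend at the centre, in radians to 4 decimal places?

In radians: φ₁ = 1.2231, φ₂ = -0.0113, Δλ = -69.620° = -1.2151 rad.
cos c = sin φ₁ sin φ₂ + cos φ₁ cos φ₂ cos Δλ = (0.9402)(-0.0113) + (0.3407)(0.9999)(0.3482) = 0.10798,
so c = arccos(0.10798) = 1.46261 rad.
So the angular separation is 1.4626 rad.

1.4626 rad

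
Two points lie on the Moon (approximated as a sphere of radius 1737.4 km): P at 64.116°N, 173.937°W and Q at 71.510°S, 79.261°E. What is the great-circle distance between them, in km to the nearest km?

With latitudes φ₁ = 64.116°, φ₂ = -71.510° and longitude difference Δλ = -106.802°:
cos c = sin φ₁ sin φ₂ + cos φ₁ cos φ₂ cos Δλ = (0.8997)(-0.9484) + (0.4366)(0.3171)(-0.2891) = -0.89326,
so c = arccos(-0.89326) = 2.67534 rad.
Distance = R·c = 1737.4 × 2.6753 ≈ 4648 km.

4648 km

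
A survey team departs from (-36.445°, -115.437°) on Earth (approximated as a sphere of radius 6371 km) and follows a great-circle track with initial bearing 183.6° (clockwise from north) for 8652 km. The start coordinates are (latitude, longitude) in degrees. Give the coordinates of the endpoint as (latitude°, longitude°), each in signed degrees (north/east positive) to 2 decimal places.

-65.53°, 73.08°

Angular distance δ = d/R = 8652/6371 = 1.35803 rad; initial bearing θ = 3.2044 rad.
sin φ₂ = sin φ₁ cos δ + cos φ₁ sin δ cos θ = (-0.5941)(0.2112) + (0.8044)(0.9775)(-0.9980) = -0.9102, so φ₂ = -65.53°.
Δλ = atan2(sin θ sin δ cos φ₁, cos δ − sin φ₁ sin φ₂) = atan2(-0.0494, -0.3295) = -171.479°.
λ₂ = -115.437° − 171.479° = -286.92° → 73.08° after wrapping to (−180°, 180°].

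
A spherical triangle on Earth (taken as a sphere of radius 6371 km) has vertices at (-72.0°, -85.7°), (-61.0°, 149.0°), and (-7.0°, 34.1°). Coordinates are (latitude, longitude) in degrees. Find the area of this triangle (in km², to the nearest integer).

Side lengths (central angles): a = 1.6670, b = 1.6073, c = 0.7299 rad; semiperimeter s = 2.0021.
By l'Huilier's theorem, tan(E/4) = √[tan(s/2) tan((s−a)/2) tan((s−b)/2) tan((s−c)/2)], giving spherical excess E = 0.7799 rad.
Area = E·R² = 0.7799 × (6371)² ≈ 31654697 km².

31654697 km²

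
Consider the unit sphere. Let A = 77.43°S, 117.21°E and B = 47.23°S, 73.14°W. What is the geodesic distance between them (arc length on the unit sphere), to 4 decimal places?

With latitudes φ₁ = -77.430°, φ₂ = -47.230° and longitude difference Δλ = 169.650°:
cos c = sin φ₁ sin φ₂ + cos φ₁ cos φ₂ cos Δλ = (-0.9760)(-0.7341) + (0.2176)(0.6791)(-0.9837) = 0.57111,
so c = arccos(0.57111) = 0.96294 rad.
On the unit sphere the arc length equals the central angle: 0.9629.

0.9629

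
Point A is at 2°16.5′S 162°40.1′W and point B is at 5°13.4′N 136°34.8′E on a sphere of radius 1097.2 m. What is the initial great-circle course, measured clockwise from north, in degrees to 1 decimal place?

277.2°

Δλ = -60.752° = -1.0603 rad.
y = sin Δλ · cos φ₂ = (-0.8725)(0.9958) = -0.8689
x = cos φ₁ sin φ₂ − sin φ₁ cos φ₂ cos Δλ = (0.9992)(0.0910) − (-0.0397)(0.9958)(0.4886) = 0.1103
θ = atan2(y, x) = -82.77°; adding 360° gives 277.2°.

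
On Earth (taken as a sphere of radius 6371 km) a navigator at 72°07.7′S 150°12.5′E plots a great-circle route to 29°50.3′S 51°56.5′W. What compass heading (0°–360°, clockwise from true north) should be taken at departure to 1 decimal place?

With φ₁ = -1.2589, φ₂ = -0.5208, Δλ = 2.7550 rad, the forward-azimuth formula gives
θ = atan2( sin Δλ cos φ₂ , cos φ₁ sin φ₂ − sin φ₁ cos φ₂ cos Δλ ) = atan2(0.3271, -0.9173) = 160.38°.
So the initial bearing is 160.4°.

160.4°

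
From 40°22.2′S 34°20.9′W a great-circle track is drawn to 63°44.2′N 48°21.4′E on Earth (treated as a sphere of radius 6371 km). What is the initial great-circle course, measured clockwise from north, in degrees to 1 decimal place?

Δλ = 82.705° = 1.4435 rad.
y = sin Δλ · cos φ₂ = (0.9919)(0.4425) = 0.4389
x = cos φ₁ sin φ₂ − sin φ₁ cos φ₂ cos Δλ = (0.7619)(0.8968) − (-0.6477)(0.4425)(0.1270) = 0.7196
θ = atan2(y, x) = 31.38°, so the bearing is 31.4°.

31.4°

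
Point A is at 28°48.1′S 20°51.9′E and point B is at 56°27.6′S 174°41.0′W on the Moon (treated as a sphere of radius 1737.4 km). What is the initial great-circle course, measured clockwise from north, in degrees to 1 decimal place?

171.5°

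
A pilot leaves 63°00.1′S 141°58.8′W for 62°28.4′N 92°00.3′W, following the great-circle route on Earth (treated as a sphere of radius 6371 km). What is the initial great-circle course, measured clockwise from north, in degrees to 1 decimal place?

Δλ = 49.975° = 0.8722 rad.
y = sin Δλ · cos φ₂ = (0.7658)(0.4622) = 0.3539
x = cos φ₁ sin φ₂ − sin φ₁ cos φ₂ cos Δλ = (0.4540)(0.8868) − (-0.8910)(0.4622)(0.6431) = 0.6674
θ = atan2(y, x) = 27.94°, so the bearing is 27.9°.

27.9°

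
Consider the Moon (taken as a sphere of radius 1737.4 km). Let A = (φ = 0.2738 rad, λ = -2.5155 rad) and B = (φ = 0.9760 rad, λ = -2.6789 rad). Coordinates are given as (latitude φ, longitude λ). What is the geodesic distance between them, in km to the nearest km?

1239 km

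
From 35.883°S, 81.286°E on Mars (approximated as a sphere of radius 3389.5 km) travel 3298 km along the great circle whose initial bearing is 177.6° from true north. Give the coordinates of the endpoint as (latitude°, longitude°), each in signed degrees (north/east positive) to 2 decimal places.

-87.45°, -149.69°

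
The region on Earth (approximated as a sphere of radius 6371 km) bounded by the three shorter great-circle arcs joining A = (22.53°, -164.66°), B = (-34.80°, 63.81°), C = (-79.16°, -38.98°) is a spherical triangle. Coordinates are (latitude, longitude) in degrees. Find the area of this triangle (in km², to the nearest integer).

85856625 km²

Side lengths (central angles): a = 1.0165, b = 2.0688, c = 2.3768 rad; semiperimeter s = 2.7311.
By l'Huilier's theorem, tan(E/4) = √[tan(s/2) tan((s−a)/2) tan((s−b)/2) tan((s−c)/2)], giving spherical excess E = 2.1152 rad.
Area = E·R² = 2.1152 × (6371)² ≈ 85856625 km².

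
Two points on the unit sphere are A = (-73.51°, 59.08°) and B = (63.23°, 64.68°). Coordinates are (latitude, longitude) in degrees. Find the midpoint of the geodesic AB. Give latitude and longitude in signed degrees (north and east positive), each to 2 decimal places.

-5.15°, 62.52°

The central angle between A and B is δ = 2.3875 rad.
With f = 0.5, the slerp weights are sin((1−f)δ)/sin δ = 1.3580 and sin(fδ)/sin δ = 1.3580.
Weighted sum of the unit vectors: (1.3580)·(0.1459,0.2435,-0.9589) + (1.3580)·(0.1926,0.4071,0.8928) = (0.4596, 0.8836, -0.0897).
Converting back: φ = atan2(z, √(x²+y²)) = -5.15°, λ = atan2(y, x) = 62.52°.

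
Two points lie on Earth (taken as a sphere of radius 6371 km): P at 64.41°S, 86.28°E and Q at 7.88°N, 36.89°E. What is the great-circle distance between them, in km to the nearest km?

9017 km

With latitudes φ₁ = -64.410°, φ₂ = 7.880° and longitude difference Δλ = -49.390°:
cos c = sin φ₁ sin φ₂ + cos φ₁ cos φ₂ cos Δλ = (-0.9019)(0.1371) + (0.4319)(0.9906)(0.6509) = 0.15484,
so c = arccos(0.15484) = 1.41533 rad.
Distance = R·c = 6371 × 1.4153 ≈ 9017 km.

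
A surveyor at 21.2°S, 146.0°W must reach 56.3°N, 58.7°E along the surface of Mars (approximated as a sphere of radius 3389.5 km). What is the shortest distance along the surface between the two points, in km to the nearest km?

Let φ₁ = -0.3700 rad, φ₂ = 0.9826 rad, and Δλ = -2.7105 rad.
Haversine: a = sin²(Δφ/2) + cos φ₁ cos φ₂ sin²(Δλ/2) = 0.3918 + (0.9323)(0.5548)(0.9543) = 0.88541.
Central angle c = 2·arcsin(√a) = 2.45093 rad.
Distance = R·c = 3389.5 × 2.4509 ≈ 8307 km.

8307 km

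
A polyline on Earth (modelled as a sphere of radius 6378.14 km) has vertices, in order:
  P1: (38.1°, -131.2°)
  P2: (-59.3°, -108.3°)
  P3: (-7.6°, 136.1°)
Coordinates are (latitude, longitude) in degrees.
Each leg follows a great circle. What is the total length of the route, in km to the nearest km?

21736 km

Leg P1→P2: central angle 1.7320 rad, distance 11046.6 km.
Leg P2→P3: central angle 1.6759 rad, distance 10689.3 km.
Total: 11046.6 + 10689.3 ≈ 21736 km.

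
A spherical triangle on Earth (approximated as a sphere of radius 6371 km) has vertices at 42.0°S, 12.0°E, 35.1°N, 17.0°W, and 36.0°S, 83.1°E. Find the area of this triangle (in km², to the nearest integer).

35029392 km²

Side lengths (central angles): a = 2.0421, b = 0.9422, c = 1.4232 rad; semiperimeter s = 2.2038.
By l'Huilier's theorem, tan(E/4) = √[tan(s/2) tan((s−a)/2) tan((s−b)/2) tan((s−c)/2)], giving spherical excess E = 0.8630 rad.
Area = E·R² = 0.8630 × (6371)² ≈ 35029392 km².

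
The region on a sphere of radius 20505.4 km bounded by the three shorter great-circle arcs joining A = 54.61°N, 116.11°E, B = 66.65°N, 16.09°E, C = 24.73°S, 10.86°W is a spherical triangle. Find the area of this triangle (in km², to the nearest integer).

Side lengths (central angles): a = 1.6340, b = 2.2882, c = 0.7834 rad; semiperimeter s = 2.3528.
By l'Huilier's theorem, tan(E/4) = √[tan(s/2) tan((s−a)/2) tan((s−b)/2) tan((s−c)/2)], giving spherical excess E = 0.6763 rad.
Area = E·R² = 0.6763 × (20505.4)² ≈ 284351021 km².

284351021 km²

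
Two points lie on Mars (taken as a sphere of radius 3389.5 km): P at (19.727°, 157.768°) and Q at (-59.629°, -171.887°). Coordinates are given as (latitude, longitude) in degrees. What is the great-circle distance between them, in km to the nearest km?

In radians: φ₁ = 0.3443, φ₂ = -1.0407, Δλ = 30.345° = 0.5296 rad.
cos c = sin φ₁ sin φ₂ + cos φ₁ cos φ₂ cos Δλ = (0.3375)(-0.8628) + (0.9413)(0.5056)(0.8630) = 0.11950,
so c = arccos(0.11950) = 1.45101 rad.
Distance = R·c = 3389.5 × 1.4510 ≈ 4918 km.

4918 km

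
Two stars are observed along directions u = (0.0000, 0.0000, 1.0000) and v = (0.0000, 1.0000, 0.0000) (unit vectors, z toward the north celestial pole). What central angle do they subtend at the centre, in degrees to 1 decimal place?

u·v = 0.0000; |u| = 1.0000, |v| = 1.0000.
cos θ = (u·v)/(|u||v|) = 0.0000, so θ = 90.0°.

90.0°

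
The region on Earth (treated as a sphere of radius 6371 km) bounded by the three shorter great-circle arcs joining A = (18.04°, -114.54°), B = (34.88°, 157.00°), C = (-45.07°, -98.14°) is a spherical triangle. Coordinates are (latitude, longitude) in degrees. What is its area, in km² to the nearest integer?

42477517 km²

Side lengths (central angles): a = 2.1573, b = 1.1319, c = 1.3714 rad; semiperimeter s = 2.3303.
By l'Huilier's theorem, tan(E/4) = √[tan(s/2) tan((s−a)/2) tan((s−b)/2) tan((s−c)/2)], giving spherical excess E = 1.0465 rad.
Area = E·R² = 1.0465 × (6371)² ≈ 42477517 km².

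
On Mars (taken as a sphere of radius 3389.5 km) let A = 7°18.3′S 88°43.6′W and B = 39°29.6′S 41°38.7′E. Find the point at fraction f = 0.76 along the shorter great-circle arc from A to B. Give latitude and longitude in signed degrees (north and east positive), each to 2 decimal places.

-49.69°, 5.31°

Central angle δ = 1.9987 rad. Interpolating on the sphere with fraction f = 0.76:
P = [sin((1−f)δ)·A + sin(fδ)·B] / sin δ = 0.5072·A + 1.0976·B in Cartesian coordinates,
giving P = (0.6441, 0.0599, -0.7626), i.e. latitude -49.69°, longitude 5.31°.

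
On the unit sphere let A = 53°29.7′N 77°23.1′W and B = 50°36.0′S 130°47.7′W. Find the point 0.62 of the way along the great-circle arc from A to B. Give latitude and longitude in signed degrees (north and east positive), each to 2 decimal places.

Central angle δ = 1.9780 rad. Interpolating on the sphere with fraction f = 0.62:
P = [sin((1−f)δ)·A + sin(fδ)·B] / sin δ = 0.7436·A + 1.0251·B in Cartesian coordinates,
giving P = (-0.3285, -0.9243, -0.1944), i.e. latitude -11.21°, longitude -109.57°.

-11.21°, -109.57°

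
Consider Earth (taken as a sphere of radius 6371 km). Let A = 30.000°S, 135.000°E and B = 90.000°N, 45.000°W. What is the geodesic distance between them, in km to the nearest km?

13343 km

In radians: φ₁ = -0.5236, φ₂ = 1.5708, Δλ = -180.000° = -3.1416 rad.
Haversine: a = sin²(Δφ/2) + cos φ₁ cos φ₂ sin²(Δλ/2) = 0.7500 + (0.8660)(0.0000)(1.0000) = 0.75000.
Central angle c = 2·arcsin(√a) = 2.09440 rad.
Distance = R·c = 6371 × 2.0944 ≈ 13343 km.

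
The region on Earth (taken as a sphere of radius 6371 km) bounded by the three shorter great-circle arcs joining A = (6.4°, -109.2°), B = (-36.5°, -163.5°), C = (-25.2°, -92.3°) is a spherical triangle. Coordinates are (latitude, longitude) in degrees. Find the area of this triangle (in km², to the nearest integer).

15108096 km²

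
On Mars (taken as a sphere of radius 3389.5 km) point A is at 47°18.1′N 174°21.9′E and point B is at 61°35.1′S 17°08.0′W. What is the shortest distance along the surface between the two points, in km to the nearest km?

In radians: φ₁ = 0.8256, φ₂ = -1.0749, Δλ = 168.502° = 2.9409 rad.
Haversine: a = sin²(Δφ/2) + cos φ₁ cos φ₂ sin²(Δλ/2) = 0.6618 + (0.6781)(0.4759)(0.9900) = 0.98131.
Central angle c = 2·arcsin(√a) = 2.86728 rad.
Distance = R·c = 3389.5 × 2.8673 ≈ 9719 km.

9719 km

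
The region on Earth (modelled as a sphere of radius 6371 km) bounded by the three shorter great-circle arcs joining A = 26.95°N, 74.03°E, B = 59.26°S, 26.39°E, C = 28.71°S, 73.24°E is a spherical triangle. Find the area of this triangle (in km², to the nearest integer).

Side lengths (central angles): a = 0.7677, b = 0.9715, c = 1.6534 rad; semiperimeter s = 1.6964.
By l'Huilier's theorem, tan(E/4) = √[tan(s/2) tan((s−a)/2) tan((s−b)/2) tan((s−c)/2)], giving spherical excess E = 0.2716 rad.
Area = E·R² = 0.2716 × (6371)² ≈ 11022550 km².

11022550 km²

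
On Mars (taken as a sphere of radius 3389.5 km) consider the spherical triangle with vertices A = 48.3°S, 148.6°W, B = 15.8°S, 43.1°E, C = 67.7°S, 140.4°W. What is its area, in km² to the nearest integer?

1848695 km²

Side lengths (central angles): a = 1.6836, b = 0.3463, c = 2.0081 rad; semiperimeter s = 2.0190.
By l'Huilier's theorem, tan(E/4) = √[tan(s/2) tan((s−a)/2) tan((s−b)/2) tan((s−c)/2)], giving spherical excess E = 0.1609 rad.
Area = E·R² = 0.1609 × (3389.5)² ≈ 1848695 km².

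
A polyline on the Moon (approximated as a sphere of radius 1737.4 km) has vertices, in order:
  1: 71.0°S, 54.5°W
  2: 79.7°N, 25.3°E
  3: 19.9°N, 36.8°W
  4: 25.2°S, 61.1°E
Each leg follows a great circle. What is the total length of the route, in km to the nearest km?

9936 km

Leg 1→2: central angle 2.7388 rad, distance 4758.4 km.
Leg 2→3: central angle 1.1444 rad, distance 1988.3 km.
Leg 3→4: central angle 1.8357 rad, distance 3189.4 km.
Total: 4758.4 + 1988.3 + 3189.4 ≈ 9936 km.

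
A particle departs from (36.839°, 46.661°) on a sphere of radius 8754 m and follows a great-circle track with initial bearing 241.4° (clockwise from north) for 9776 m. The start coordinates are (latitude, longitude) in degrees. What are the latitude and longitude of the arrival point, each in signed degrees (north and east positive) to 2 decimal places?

Angular distance δ = d/R = 9776/8754 = 1.11675 rad; initial bearing θ = 4.2132 rad.
sin φ₂ = sin φ₁ cos δ + cos φ₁ sin δ cos θ = (0.5996)(0.4386) + (0.8003)(0.8987)(-0.4787) = -0.0813, so φ₂ = -4.66°.
Δλ = atan2(sin θ sin δ cos φ₁, cos δ − sin φ₁ sin φ₂) = atan2(-0.6315, 0.4874) = -52.340°.
λ₂ = 46.661° − 52.340° = -5.68°.

-4.66°, -5.68°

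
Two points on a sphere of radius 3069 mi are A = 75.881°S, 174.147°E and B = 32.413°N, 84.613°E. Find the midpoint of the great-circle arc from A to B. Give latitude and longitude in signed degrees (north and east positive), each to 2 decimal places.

-26.22°, 100.69°

The central angle between A and B is δ = 2.1155 rad.
With f = 0.5, the slerp weights are sin((1−f)δ)/sin δ = 1.0187 and sin(fδ)/sin δ = 1.0187.
Weighted sum of the unit vectors: (1.0187)·(-0.2427,0.0249,-0.9698) + (1.0187)·(0.0793,0.8405,0.5360) = (-0.1665, 0.8815, -0.4419).
Converting back: φ = atan2(z, √(x²+y²)) = -26.22°, λ = atan2(y, x) = 100.69°.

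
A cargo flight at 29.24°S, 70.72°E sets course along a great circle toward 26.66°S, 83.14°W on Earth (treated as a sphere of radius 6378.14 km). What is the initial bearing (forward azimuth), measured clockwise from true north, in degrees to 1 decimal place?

With φ₁ = -0.5103, φ₂ = -0.4653, Δλ = -2.6854 rad, the forward-azimuth formula gives
θ = atan2( sin Δλ cos φ₂ , cos φ₁ sin φ₂ − sin φ₁ cos φ₂ cos Δλ ) = atan2(-0.3937, -0.7834) = -153.32°.
Adding 360° brings this into [0°, 360°): 206.7°.

206.7°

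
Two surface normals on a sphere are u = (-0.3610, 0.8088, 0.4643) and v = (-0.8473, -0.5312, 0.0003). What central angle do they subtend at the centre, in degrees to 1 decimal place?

97.1°

u·v = -0.1236; |u| = 1.0000, |v| = 1.0000.
cos θ = (u·v)/(|u||v|) = -0.1236, so θ = 97.1°.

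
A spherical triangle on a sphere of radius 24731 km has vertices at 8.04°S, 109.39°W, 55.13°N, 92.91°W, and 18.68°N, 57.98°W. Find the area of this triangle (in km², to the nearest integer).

Side lengths (central angles): a = 0.7858, b = 1.0000, c = 1.1284 rad; semiperimeter s = 1.4571.
By l'Huilier's theorem, tan(E/4) = √[tan(s/2) tan((s−a)/2) tan((s−b)/2) tan((s−c)/2)], giving spherical excess E = 0.4366 rad.
Area = E·R² = 0.4366 × (24731)² ≈ 267045583 km².

267045583 km²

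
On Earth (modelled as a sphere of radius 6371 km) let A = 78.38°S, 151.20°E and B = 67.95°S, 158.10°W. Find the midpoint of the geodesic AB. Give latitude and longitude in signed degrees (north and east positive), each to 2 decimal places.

-74.56°, -175.32°

Central angle δ = 0.2986 rad. Interpolating on the sphere with fraction f = 0.5:
P = [sin((1−f)δ)·A + sin(fδ)·B] / sin δ = 0.5056·A + 0.5056·B in Cartesian coordinates,
giving P = (-0.2654, -0.0217, -0.9639), i.e. latitude -74.56°, longitude -175.32°.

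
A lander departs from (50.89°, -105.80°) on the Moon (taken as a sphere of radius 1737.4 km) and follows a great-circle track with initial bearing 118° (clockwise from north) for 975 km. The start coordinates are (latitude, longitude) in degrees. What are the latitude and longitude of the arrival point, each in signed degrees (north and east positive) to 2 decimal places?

29.96°, -72.96°

Angular distance δ = d/R = 975/1737.4 = 0.56118 rad; initial bearing θ = 2.0595 rad.
sin φ₂ = sin φ₁ cos δ + cos φ₁ sin δ cos θ = (0.7759)(0.8466) + (0.6308)(0.5322)(-0.4695) = 0.4993, so φ₂ = 29.96°.
Δλ = atan2(sin θ sin δ cos φ₁, cos δ − sin φ₁ sin φ₂) = atan2(0.2964, 0.4592) = 32.843°.
λ₂ = -105.800° + 32.843° = -72.96°.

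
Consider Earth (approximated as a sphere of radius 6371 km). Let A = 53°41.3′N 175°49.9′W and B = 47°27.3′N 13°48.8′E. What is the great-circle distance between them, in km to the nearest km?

With latitudes φ₁ = 53.688°, φ₂ = 47.455° and longitude difference Δλ = -170.355°:
cos c = sin φ₁ sin φ₂ + cos φ₁ cos φ₂ cos Δλ = (0.8058)(0.7367) + (0.5922)(0.6762)(-0.9859) = 0.19892,
so c = arccos(0.19892) = 1.37054 rad.
Distance = R·c = 6371 × 1.3705 ≈ 8732 km.

8732 km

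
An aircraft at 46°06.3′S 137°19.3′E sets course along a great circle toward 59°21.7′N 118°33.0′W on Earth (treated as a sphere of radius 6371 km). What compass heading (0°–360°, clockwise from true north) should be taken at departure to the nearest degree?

44°

Δλ = 104.128° = 1.8174 rad.
y = sin Δλ · cos φ₂ = (0.9698)(0.5096) = 0.4942
x = cos φ₁ sin φ₂ − sin φ₁ cos φ₂ cos Δλ = (0.6933)(0.8604) − (-0.7206)(0.5096)(-0.2441) = 0.5069
θ = atan2(y, x) = 44.27°, so the bearing is 44°.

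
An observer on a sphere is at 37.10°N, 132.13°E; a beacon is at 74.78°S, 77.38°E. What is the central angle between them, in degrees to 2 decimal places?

117.46°

With latitudes φ₁ = 37.100°, φ₂ = -74.780° and longitude difference Δλ = -54.750°:
cos c = sin φ₁ sin φ₂ + cos φ₁ cos φ₂ cos Δλ = (0.6032)(-0.9649) + (0.7976)(0.2625)(0.5771) = -0.46120,
so c = arccos(-0.46120) = 2.05015 rad.
So the angular separation is 117.46°.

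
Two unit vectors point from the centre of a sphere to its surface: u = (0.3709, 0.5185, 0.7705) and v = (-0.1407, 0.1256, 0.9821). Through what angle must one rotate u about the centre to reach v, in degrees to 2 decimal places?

39.68°

u·v = 0.7696; |u| = 1.0000, |v| = 1.0000.
cos θ = (u·v)/(|u||v|) = 0.7696, so θ = 39.68°.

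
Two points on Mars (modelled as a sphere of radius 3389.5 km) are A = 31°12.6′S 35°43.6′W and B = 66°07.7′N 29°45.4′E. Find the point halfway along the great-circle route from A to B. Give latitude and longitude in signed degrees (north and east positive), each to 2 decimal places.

Central angle δ = 1.9073 rad. Interpolating on the sphere with fraction f = 0.5:
P = [sin((1−f)δ)·A + sin(fδ)·B] / sin δ = 0.8640·A + 0.8640·B in Cartesian coordinates,
giving P = (0.9035, -0.2580, 0.3424), i.e. latitude 20.02°, longitude -15.94°.

20.02°, -15.94°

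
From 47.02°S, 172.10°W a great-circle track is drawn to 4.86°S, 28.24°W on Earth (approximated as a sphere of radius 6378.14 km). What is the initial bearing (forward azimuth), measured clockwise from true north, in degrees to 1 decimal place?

Δλ = 143.860° = 2.5108 rad.
y = sin Δλ · cos φ₂ = (0.5898)(0.9964) = 0.5876
x = cos φ₁ sin φ₂ − sin φ₁ cos φ₂ cos Δλ = (0.6817)(-0.0847) − (-0.7316)(0.9964)(-0.8076) = -0.6465
θ = atan2(y, x) = 137.73°, so the bearing is 137.7°.

137.7°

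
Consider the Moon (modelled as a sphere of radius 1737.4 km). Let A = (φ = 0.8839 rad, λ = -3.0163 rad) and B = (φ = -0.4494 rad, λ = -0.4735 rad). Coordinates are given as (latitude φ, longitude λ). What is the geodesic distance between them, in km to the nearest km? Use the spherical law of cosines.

In radians: φ₁ = 0.8839, φ₂ = -0.4494, Δλ = 145.692° = 2.5428 rad.
cos c = sin φ₁ sin φ₂ + cos φ₁ cos φ₂ cos Δλ = (0.7732)(-0.4344) + (0.6341)(0.9007)(-0.8260) = -0.80771,
so c = arccos(-0.80771) = 2.51105 rad.
Distance = R·c = 1737.4 × 2.5110 ≈ 4363 km.

4363 km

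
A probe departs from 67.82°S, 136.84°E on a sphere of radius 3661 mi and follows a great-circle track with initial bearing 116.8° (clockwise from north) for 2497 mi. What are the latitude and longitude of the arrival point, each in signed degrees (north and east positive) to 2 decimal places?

Angular distance δ = d/R = 2497/3661 = 0.68205 rad; initial bearing θ = 2.0385 rad.
sin φ₂ = sin φ₁ cos δ + cos φ₁ sin δ cos θ = (-0.9260)(0.7763) + (0.3775)(0.6304)(-0.4509) = -0.8261, so φ₂ = -55.70°.
Δλ = atan2(sin θ sin δ cos φ₁, cos δ − sin φ₁ sin φ₂) = atan2(0.2124, 0.0113) = 86.962°.
λ₂ = 136.840° + 86.962° = 223.80° → -136.20° after wrapping to (−180°, 180°].

-55.70°, -136.20°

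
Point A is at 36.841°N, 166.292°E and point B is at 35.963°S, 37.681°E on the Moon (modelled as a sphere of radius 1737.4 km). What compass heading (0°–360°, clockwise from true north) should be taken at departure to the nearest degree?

255°

With φ₁ = 0.6430, φ₂ = -0.6277, Δλ = -2.2447 rad, the forward-azimuth formula gives
θ = atan2( sin Δλ cos φ₂ , cos φ₁ sin φ₂ − sin φ₁ cos φ₂ cos Δλ ) = atan2(-0.6325, -0.1671) = -104.80°.
Adding 360° brings this into [0°, 360°): 255°.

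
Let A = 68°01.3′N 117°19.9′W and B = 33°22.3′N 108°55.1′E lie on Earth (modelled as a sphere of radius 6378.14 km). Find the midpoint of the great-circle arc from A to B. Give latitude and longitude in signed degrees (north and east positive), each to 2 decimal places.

66.69°, 134.05°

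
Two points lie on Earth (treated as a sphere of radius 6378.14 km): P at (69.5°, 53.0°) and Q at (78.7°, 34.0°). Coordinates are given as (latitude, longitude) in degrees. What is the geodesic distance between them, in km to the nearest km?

Let φ₁ = 1.2130 rad, φ₂ = 1.3736 rad, and Δλ = -0.3316 rad.
cos c = sin φ₁ sin φ₂ + cos φ₁ cos φ₂ cos Δλ = (0.9367)(0.9806) + (0.3502)(0.1959)(0.9455) = 0.98340,
so c = arccos(0.98340) = 0.18247 rad.
Distance = R·c = 6378.14 × 0.1825 ≈ 1164 km.

1164 km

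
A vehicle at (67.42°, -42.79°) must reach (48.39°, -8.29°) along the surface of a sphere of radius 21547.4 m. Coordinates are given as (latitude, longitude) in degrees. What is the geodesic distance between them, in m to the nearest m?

9694 m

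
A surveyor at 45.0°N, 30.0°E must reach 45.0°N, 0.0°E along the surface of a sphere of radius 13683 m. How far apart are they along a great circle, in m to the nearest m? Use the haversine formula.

5037 m

In radians: φ₁ = 0.7854, φ₂ = 0.7854, Δλ = -30.000° = -0.5236 rad.
Haversine: a = sin²(Δφ/2) + cos φ₁ cos φ₂ sin²(Δλ/2) = 0.0000 + (0.7071)(0.7071)(0.0670) = 0.03349.
Central angle c = 2·arcsin(√a) = 0.36810 rad.
Distance = R·c = 13683 × 0.3681 ≈ 5037 m.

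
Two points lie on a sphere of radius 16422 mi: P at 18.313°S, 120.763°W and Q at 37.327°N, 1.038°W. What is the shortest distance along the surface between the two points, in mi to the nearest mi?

Let φ₁ = -0.3196 rad, φ₂ = 0.6515 rad, and Δλ = 2.0896 rad.
Haversine: a = sin²(Δφ/2) + cos φ₁ cos φ₂ sin²(Δλ/2) = 0.2178 + (0.9494)(0.7952)(0.7479) = 0.78242.
Central angle c = 2·arcsin(√a) = 2.17103 rad.
Distance = R·c = 16422 × 2.1710 ≈ 35653 mi.

35653 mi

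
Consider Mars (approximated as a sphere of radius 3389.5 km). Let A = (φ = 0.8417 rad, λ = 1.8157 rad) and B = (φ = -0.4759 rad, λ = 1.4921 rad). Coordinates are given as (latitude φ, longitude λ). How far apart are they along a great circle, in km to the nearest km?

Let φ₁ = 0.8417 rad, φ₂ = -0.4759 rad, and Δλ = -0.3236 rad.
Haversine: a = sin²(Δφ/2) + cos φ₁ cos φ₂ sin²(Δλ/2) = 0.3748 + (0.6662)(0.8889)(0.0260) = 0.39012.
Central angle c = 2·arcsin(√a) = 1.34922 rad.
Distance = R·c = 3389.5 × 1.3492 ≈ 4573 km.

4573 km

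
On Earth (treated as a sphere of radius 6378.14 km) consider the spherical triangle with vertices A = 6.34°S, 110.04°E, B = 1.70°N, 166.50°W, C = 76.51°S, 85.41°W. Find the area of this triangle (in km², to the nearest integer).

Side lengths (central angles): a = 1.5635, b = 1.6871, c = 1.4607 rad; semiperimeter s = 2.3557.
By l'Huilier's theorem, tan(E/4) = √[tan(s/2) tan((s−a)/2) tan((s−b)/2) tan((s−c)/2)], giving spherical excess E = 1.5567 rad.
Area = E·R² = 1.5567 × (6378.14)² ≈ 63326889 km².

63326889 km²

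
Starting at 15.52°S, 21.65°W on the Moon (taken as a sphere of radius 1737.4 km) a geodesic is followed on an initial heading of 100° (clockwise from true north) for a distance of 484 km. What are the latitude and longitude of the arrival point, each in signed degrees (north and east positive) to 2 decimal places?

Angular distance δ = d/R = 484/1737.4 = 0.27858 rad; initial bearing θ = 1.7453 rad.
sin φ₂ = sin φ₁ cos δ + cos φ₁ sin δ cos θ = (-0.2676)(0.9614) + (0.9635)(0.2750)(-0.1736) = -0.3033, so φ₂ = -17.65°.
Δλ = atan2(sin θ sin δ cos φ₁, cos δ − sin φ₁ sin φ₂) = atan2(0.2609, 0.8803) = 16.511°.
λ₂ = -21.650° + 16.511° = -5.14°.

-17.65°, -5.14°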